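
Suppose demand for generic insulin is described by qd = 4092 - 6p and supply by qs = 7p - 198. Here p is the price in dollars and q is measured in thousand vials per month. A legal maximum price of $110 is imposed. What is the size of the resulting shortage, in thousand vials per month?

2860

Equilibrium: 4092 - 6p = 7p - 198, so 4290 = 13p and p* = 330, q* = 2112.
Because the ceiling (110) lies below the market-clearing price, it is binding.
At p = 110: qd = 4092 - 6·110 = 3432 and qs = 7·110 - 198 = 572.
Shortage = qd - qs = 3432 - 572 = 2860.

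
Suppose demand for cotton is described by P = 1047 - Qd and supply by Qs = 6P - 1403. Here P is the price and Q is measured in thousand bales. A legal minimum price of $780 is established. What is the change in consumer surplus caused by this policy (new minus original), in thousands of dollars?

-207260

Rearranging demand gives Qd = 1047 - P. Equilibrium: 1047 - P = 6P - 1403, so 2450 = 7P and P* = 350, Q* = 697.
Since 780 > 350, the floor is binding.
At P = 780: Qd = 1047 - 780 = 267 and Qs = 6·780 - 1403 = 3277.
Consumer surplus without the control is ½ · (1047 - 350) · 697 = 242904.5.
With the floor, consumers buy 267 units at 780, so CS = ½ · (1047 - 780) · 267 = 35644.5.
Change in consumer surplus = 35644.5 - 242904.5 = -207260.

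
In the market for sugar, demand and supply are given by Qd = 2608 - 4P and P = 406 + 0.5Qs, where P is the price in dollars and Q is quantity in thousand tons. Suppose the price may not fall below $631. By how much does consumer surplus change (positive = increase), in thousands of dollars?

-12566

Rearranging supply gives Qs = 2P - 812. Equilibrium: 2608 - 4P = 2P - 812, so 3420 = 6P and P* = 570, Q* = 328.
Since 631 > 570, the floor is binding.
At P = 631: Qd = 2608 - 4·631 = 84 and Qs = 2·631 - 812 = 450.
Consumer surplus without the control is ½ · (652 - 570) · 328 = 13448.
With the floor, consumers buy 84 units at 631, so CS = ½ · (652 - 631) · 84 = 882.
Change in consumer surplus = 882 - 13448 = -12566.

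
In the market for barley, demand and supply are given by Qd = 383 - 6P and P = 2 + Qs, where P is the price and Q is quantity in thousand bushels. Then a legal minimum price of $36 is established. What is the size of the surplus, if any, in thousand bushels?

0

Rearranging supply gives Qs = P - 2. Without the control the market clears where 383 - 6P = P - 2, i.e. P* = 55 and Q* = 53.
The floor of 36 is below the equilibrium price 55, so it is not binding; the market clears at P* = 55, Q* = 53.
Since the control does not bind, there is no surplus.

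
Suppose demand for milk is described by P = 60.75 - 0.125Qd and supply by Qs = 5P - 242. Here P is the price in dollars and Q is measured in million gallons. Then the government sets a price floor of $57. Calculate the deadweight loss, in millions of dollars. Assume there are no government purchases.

Rearranging demand gives Qd = 486 - 8P. In a free market, 486 - 8P = 5P - 242 gives the equilibrium P* = 56, Q* = 38.
Because the floor (57) lies above the market-clearing price, it is binding.
At P = 57: Qd = 486 - 8·57 = 30 and Qs = 5·57 - 242 = 43.
Quantity traded falls to 30. At Q = 30 the demand price is (486 - 30)/8 = 57 and the supply price is (242 + 30)/5 = 54.4.
Deadweight loss = ½ · (57 - 54.4) · (38 - 30) = ½ · 2.6 · 8 = 10.4.

10.4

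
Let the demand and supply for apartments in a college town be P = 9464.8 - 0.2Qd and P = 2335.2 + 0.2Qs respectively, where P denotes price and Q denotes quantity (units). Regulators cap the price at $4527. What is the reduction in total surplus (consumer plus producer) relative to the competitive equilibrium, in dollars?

9425645

Rearranging demand gives Qd = 47324 - 5P; rearranging supply gives Qs = 5P - 11676. Setting quantity demanded equal to quantity supplied, 47324 - 5P = 5P - 11676, gives P* = 5900 and Q* = 17824.
The ceiling of 4527 is below the equilibrium price 5900, so it binds.
At P = 4527: Qd = 47324 - 5·4527 = 24689 and Qs = 5·4527 - 11676 = 10959.
Quantity traded falls to 10959. At Q = 10959 the demand price is (47324 - 10959)/5 = 7273 and the supply price is (11676 + 10959)/5 = 4527.
Deadweight loss = ½ · (7273 - 4527) · (17824 - 10959) = ½ · 2746 · 6865 = 9425645.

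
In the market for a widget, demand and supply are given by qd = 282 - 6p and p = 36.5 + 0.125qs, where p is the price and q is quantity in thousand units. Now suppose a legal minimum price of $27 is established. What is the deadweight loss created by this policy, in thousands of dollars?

0

Rearranging supply gives qs = 8p - 292. In a free market, 282 - 6p = 8p - 292 gives the equilibrium p* = 41, q* = 36.
Since 27 is below p* = 41, the floor does not bind and the free-market outcome prevails.
Since the control does not bind, no trades are prevented and deadweight loss is zero.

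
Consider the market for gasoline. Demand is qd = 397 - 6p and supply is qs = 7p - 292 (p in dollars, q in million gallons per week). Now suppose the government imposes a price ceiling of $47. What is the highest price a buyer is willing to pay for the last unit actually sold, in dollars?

Setting quantity demanded equal to quantity supplied, 397 - 6p = 7p - 292, gives p* = 53 and q* = 79.
Because the ceiling (47) lies below the market-clearing price, it is binding.
At p = 47: qd = 397 - 6·47 = 115 and qs = 7·47 - 292 = 37.
Only 37 units reach the market. On the demand curve, the marginal buyer's willingness to pay at q = 37 is (397 - 37)/6 = 60.

60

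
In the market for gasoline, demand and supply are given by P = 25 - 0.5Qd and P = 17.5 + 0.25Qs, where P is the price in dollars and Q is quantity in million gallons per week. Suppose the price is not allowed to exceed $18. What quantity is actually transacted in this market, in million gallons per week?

Rearranging demand gives Qd = 50 - 2P; rearranging supply gives Qs = 4P - 70. In a free market, 50 - 2P = 4P - 70 gives the equilibrium P* = 20, Q* = 10.
Because the ceiling (18) lies below the market-clearing price, it is binding.
At P = 18: Qd = 50 - 2·18 = 14 and Qs = 4·18 - 70 = 2.
The quantity actually transacted is the short side, supply: 2.

2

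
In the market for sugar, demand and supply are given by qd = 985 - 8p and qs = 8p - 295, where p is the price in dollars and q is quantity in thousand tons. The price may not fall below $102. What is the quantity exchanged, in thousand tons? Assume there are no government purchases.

Without the control the market clears where 985 - 8p = 8p - 295, i.e. p* = 80 and q* = 345.
Because the floor (102) lies above the market-clearing price, it is binding.
At p = 102: qd = 985 - 8·102 = 169 and qs = 8·102 - 295 = 521.
The quantity actually transacted is the short side, demand: 169.

169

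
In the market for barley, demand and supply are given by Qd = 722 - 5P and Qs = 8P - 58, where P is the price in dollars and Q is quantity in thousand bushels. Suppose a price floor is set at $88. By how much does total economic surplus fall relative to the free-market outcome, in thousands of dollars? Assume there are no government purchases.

Without the control the market clears where 722 - 5P = 8P - 58, i.e. P* = 60 and Q* = 422.
Since 88 > 60, the floor is binding.
At P = 88: Qd = 722 - 5·88 = 282 and Qs = 8·88 - 58 = 646.
Quantity traded falls to 282. At Q = 282 the demand price is (722 - 282)/5 = 88 and the supply price is (58 + 282)/8 = 42.5.
Deadweight loss = ½ · (88 - 42.5) · (422 - 282) = ½ · 45.5 · 140 = 3185.

3185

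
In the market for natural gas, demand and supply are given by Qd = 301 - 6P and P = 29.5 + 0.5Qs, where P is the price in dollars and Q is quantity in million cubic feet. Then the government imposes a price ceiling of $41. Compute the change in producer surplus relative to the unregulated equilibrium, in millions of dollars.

-108

Rearranging supply gives Qs = 2P - 59. In a free market, 301 - 6P = 2P - 59 gives the equilibrium P* = 45, Q* = 31.
The ceiling of 41 is below the equilibrium price 45, so it binds.
At P = 41: Qd = 301 - 6·41 = 55 and Qs = 2·41 - 59 = 23.
Producer surplus without the control is ½ · (45 - 29.5) · 31 = 240.25.
With the ceiling, producers sell 23 units at 41, so PS = ½ · (41 - 29.5) · 23 = 132.25.
Change in producer surplus = 132.25 - 240.25 = -108.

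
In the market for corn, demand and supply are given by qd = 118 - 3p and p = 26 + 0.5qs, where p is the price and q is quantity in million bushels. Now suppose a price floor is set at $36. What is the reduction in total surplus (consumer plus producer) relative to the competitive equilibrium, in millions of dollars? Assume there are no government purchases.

15

Rearranging supply gives qs = 2p - 52. Setting quantity demanded equal to quantity supplied, 118 - 3p = 2p - 52, gives p* = 34 and q* = 16.
The floor of 36 is above the equilibrium price 34, so it binds.
At p = 36: qd = 118 - 3·36 = 10 and qs = 2·36 - 52 = 20.
Quantity traded falls to 10. At q = 10 the demand price is (118 - 10)/3 = 36 and the supply price is (52 + 10)/2 = 31.
Deadweight loss = ½ · (36 - 31) · (16 - 10) = ½ · 5 · 6 = 15.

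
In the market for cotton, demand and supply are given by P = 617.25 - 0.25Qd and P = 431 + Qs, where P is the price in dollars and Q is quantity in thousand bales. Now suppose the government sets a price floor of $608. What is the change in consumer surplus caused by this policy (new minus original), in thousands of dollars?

Rearranging demand gives Qd = 2469 - 4P; rearranging supply gives Qs = P - 431. Setting quantity demanded equal to quantity supplied, 2469 - 4P = P - 431, gives P* = 580 and Q* = 149.
Since 608 > 580, the floor is binding.
At P = 608: Qd = 2469 - 4·608 = 37 and Qs = 608 - 431 = 177.
Consumer surplus without the control is ½ · (617.25 - 580) · 149 = 2775.125.
With the floor, consumers buy 37 units at 608, so CS = ½ · (617.25 - 608) · 37 = 171.125.
Change in consumer surplus = 171.125 - 2775.125 = -2604.

-2604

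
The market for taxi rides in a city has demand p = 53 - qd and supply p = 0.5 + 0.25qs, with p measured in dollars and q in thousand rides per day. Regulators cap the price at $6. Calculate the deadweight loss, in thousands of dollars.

Rearranging demand gives qd = 53 - p; rearranging supply gives qs = 4p - 2. Setting quantity demanded equal to quantity supplied, 53 - p = 4p - 2, gives p* = 11 and q* = 42.
The ceiling of 6 is below the equilibrium price 11, so it binds.
At p = 6: qd = 53 - 6 = 47 and qs = 4·6 - 2 = 22.
Quantity traded falls to 22. At q = 22 the demand price is 53 - 22 = 31 and the supply price is (2 + 22)/4 = 6.
Deadweight loss = ½ · (31 - 6) · (42 - 22) = ½ · 25 · 20 = 250.

250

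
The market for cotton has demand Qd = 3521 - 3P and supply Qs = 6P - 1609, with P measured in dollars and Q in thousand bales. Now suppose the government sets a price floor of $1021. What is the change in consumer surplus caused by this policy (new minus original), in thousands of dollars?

-511659.5

Without the control the market clears where 3521 - 3P = 6P - 1609, i.e. P* = 570 and Q* = 1811.
Since 1021 > 570, the floor is binding.
At P = 1021: Qd = 3521 - 3·1021 = 458 and Qs = 6·1021 - 1609 = 4517.
Consumer surplus without the control is ½ · (3521/3 - 570) · 1811 = 3279721/6.
With the floor, consumers buy 458 units at 1021, so CS = ½ · (3521/3 - 1021) · 458 = 104882/3.
Change in consumer surplus = 104882/3 - 3279721/6 = -511659.5.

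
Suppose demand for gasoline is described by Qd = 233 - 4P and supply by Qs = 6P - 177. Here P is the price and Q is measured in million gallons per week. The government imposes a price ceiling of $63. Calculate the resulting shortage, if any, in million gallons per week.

0

Without the control the market clears where 233 - 4P = 6P - 177, i.e. P* = 41 and Q* = 69.
Since 63 is above P* = 41, the ceiling does not bind and the free-market outcome prevails.
Since the control does not bind, there is no shortage.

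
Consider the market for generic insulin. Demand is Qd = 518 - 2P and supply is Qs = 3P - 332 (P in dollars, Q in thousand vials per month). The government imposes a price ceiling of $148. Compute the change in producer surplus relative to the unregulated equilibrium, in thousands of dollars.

-3190

Setting quantity demanded equal to quantity supplied, 518 - 2P = 3P - 332, gives P* = 170 and Q* = 178.
Since 148 < 170, the ceiling is binding.
At P = 148: Qd = 518 - 2·148 = 222 and Qs = 3·148 - 332 = 112.
Producer surplus without the control is ½ · (170 - 332/3) · 178 = 15842/3.
With the ceiling, producers sell 112 units at 148, so PS = ½ · (148 - 332/3) · 112 = 6272/3.
Change in producer surplus = 6272/3 - 15842/3 = -3190.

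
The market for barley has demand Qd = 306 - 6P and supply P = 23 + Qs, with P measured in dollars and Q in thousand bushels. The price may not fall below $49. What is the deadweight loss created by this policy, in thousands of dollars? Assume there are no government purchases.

84

Rearranging supply gives Qs = P - 23. Without the control the market clears where 306 - 6P = P - 23, i.e. P* = 47 and Q* = 24.
The floor of 49 is above the equilibrium price 47, so it binds.
At P = 49: Qd = 306 - 6·49 = 12 and Qs = 49 - 23 = 26.
Quantity traded falls to 12. At Q = 12 the demand price is (306 - 12)/6 = 49 and the supply price is 23 + 12 = 35.
Deadweight loss = ½ · (49 - 35) · (24 - 12) = ½ · 14 · 12 = 84.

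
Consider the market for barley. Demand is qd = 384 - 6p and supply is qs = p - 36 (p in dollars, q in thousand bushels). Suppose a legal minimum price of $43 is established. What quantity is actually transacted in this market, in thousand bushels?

24

In a free market, 384 - 6p = p - 36 gives the equilibrium p* = 60, q* = 24.
Since 43 is below p* = 60, the floor does not bind and the free-market outcome prevails.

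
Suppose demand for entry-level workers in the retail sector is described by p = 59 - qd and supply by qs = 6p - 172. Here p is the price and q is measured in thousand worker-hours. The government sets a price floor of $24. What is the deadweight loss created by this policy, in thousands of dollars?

Rearranging demand gives qd = 59 - p. Setting quantity demanded equal to quantity supplied, 59 - p = 6p - 172, gives p* = 33 and q* = 26.
Since 24 is below p* = 33, the floor does not bind and the free-market outcome prevails.
Since the control does not bind, no trades are prevented and deadweight loss is zero.

0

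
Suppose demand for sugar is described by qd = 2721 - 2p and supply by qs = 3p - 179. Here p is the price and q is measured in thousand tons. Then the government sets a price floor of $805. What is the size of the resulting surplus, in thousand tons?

In a free market, 2721 - 2p = 3p - 179 gives the equilibrium p* = 580, q* = 1561.
Because the floor (805) lies above the market-clearing price, it is binding.
At p = 805: qd = 2721 - 2·805 = 1111 and qs = 3·805 - 179 = 2236.
Surplus = qs - qd = 2236 - 1111 = 1125.

1125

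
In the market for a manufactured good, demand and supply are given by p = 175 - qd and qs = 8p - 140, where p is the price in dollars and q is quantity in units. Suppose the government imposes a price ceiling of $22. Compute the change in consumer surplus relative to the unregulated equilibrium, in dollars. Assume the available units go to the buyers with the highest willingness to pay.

-4940

Rearranging demand gives qd = 175 - p. Without the control the market clears where 175 - p = 8p - 140, i.e. p* = 35 and q* = 140.
Because the ceiling (22) lies below the market-clearing price, it is binding.
At p = 22: qd = 175 - 22 = 153 and qs = 8·22 - 140 = 36.
Consumer surplus without the control is ½ · (175 - 35) · 140 = 9800.
With the ceiling, 36 units are sold at 22 (assume they go to the highest-value buyers). The demand price at q = 36 is 139, so CS = ½ · [(175 - 22) + (139 - 22)] · 36 = 4860.
Change in consumer surplus = 4860 - 9800 = -4940.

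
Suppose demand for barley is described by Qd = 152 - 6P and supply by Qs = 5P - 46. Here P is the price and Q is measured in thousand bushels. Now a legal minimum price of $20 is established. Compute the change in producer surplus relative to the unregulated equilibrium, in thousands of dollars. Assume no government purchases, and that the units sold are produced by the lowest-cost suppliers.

Without the control the market clears where 152 - 6P = 5P - 46, i.e. P* = 18 and Q* = 44.
Because the floor (20) lies above the market-clearing price, it is binding.
At P = 20: Qd = 152 - 6·20 = 32 and Qs = 5·20 - 46 = 54.
Producer surplus without the control is ½ · (18 - 9.2) · 44 = 193.6.
With the floor, 32 units are sold at 20. The supply price at Q = 32 is 15.6, so PS = ½ · [(20 - 9.2) + (20 - 15.6)] · 32 = 243.2.
Change in producer surplus = 243.2 - 193.6 = 49.6.

49.6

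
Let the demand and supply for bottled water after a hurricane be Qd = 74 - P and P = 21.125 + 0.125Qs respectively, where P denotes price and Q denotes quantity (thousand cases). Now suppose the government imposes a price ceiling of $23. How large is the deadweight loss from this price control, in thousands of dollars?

576

Rearranging supply gives Qs = 8P - 169. Equilibrium: 74 - P = 8P - 169, so 243 = 9P and P* = 27, Q* = 47.
The ceiling of 23 is below the equilibrium price 27, so it binds.
At P = 23: Qd = 74 - 23 = 51 and Qs = 8·23 - 169 = 15.
Quantity traded falls to 15. At Q = 15 the demand price is 74 - 15 = 59 and the supply price is (169 + 15)/8 = 23.
Deadweight loss = ½ · (59 - 23) · (47 - 15) = ½ · 36 · 32 = 576.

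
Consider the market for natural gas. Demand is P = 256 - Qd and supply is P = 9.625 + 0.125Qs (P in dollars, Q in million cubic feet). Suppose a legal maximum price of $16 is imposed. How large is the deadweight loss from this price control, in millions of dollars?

15876

Rearranging demand gives Qd = 256 - P; rearranging supply gives Qs = 8P - 77. In a free market, 256 - P = 8P - 77 gives the equilibrium P* = 37, Q* = 219.
Because the ceiling (16) lies below the market-clearing price, it is binding.
At P = 16: Qd = 256 - 16 = 240 and Qs = 8·16 - 77 = 51.
Quantity traded falls to 51. At Q = 51 the demand price is 256 - 51 = 205 and the supply price is (77 + 51)/8 = 16.
Deadweight loss = ½ · (205 - 16) · (219 - 51) = ½ · 189 · 168 = 15876.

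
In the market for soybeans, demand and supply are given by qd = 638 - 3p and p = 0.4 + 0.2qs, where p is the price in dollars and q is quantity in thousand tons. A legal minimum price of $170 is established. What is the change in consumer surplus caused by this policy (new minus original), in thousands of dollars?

Rearranging supply gives qs = 5p - 2. In a free market, 638 - 3p = 5p - 2 gives the equilibrium p* = 80, q* = 398.
Since 170 > 80, the floor is binding.
At p = 170: qd = 638 - 3·170 = 128 and qs = 5·170 - 2 = 848.
Consumer surplus without the control is ½ · (638/3 - 80) · 398 = 79202/3.
With the floor, consumers buy 128 units at 170, so CS = ½ · (638/3 - 170) · 128 = 8192/3.
Change in consumer surplus = 8192/3 - 79202/3 = -23670.

-23670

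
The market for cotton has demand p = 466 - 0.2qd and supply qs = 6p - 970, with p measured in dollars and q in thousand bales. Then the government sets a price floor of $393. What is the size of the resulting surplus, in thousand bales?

1023

Rearranging demand gives qd = 2330 - 5p. In a free market, 2330 - 5p = 6p - 970 gives the equilibrium p* = 300, q* = 830.
Because the floor (393) lies above the market-clearing price, it is binding.
At p = 393: qd = 2330 - 5·393 = 365 and qs = 6·393 - 970 = 1388.
Surplus = qs - qd = 1388 - 365 = 1023.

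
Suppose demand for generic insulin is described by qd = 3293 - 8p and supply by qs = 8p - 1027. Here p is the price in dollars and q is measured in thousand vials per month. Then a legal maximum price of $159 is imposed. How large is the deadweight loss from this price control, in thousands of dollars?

98568

Without the control the market clears where 3293 - 8p = 8p - 1027, i.e. p* = 270 and q* = 1133.
Because the ceiling (159) lies below the market-clearing price, it is binding.
At p = 159: qd = 3293 - 8·159 = 2021 and qs = 8·159 - 1027 = 245.
Quantity traded falls to 245. At q = 245 the demand price is (3293 - 245)/8 = 381 and the supply price is (1027 + 245)/8 = 159.
Deadweight loss = ½ · (381 - 159) · (1133 - 245) = ½ · 222 · 888 = 98568.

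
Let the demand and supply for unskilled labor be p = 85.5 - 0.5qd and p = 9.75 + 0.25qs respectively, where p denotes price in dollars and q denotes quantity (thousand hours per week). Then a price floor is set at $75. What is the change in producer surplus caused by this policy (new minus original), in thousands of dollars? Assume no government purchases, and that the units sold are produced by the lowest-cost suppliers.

40

Rearranging demand gives qd = 171 - 2p; rearranging supply gives qs = 4p - 39. In a free market, 171 - 2p = 4p - 39 gives the equilibrium p* = 35, q* = 101.
Since 75 > 35, the floor is binding.
At p = 75: qd = 171 - 2·75 = 21 and qs = 4·75 - 39 = 261.
Producer surplus without the control is ½ · (35 - 9.75) · 101 = 1275.125.
With the floor, 21 units are sold at 75. The supply price at q = 21 is 15, so PS = ½ · [(75 - 9.75) + (75 - 15)] · 21 = 1315.125.
Change in producer surplus = 1315.125 - 1275.125 = 40.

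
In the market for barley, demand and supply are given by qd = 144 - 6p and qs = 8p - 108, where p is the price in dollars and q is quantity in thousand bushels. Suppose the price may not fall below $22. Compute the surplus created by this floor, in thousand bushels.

56

Equilibrium: 144 - 6p = 8p - 108, so 252 = 14p and p* = 18, q* = 36.
The floor of 22 is above the equilibrium price 18, so it binds.
At p = 22: qd = 144 - 6·22 = 12 and qs = 8·22 - 108 = 68.
Surplus = qs - qd = 68 - 12 = 56.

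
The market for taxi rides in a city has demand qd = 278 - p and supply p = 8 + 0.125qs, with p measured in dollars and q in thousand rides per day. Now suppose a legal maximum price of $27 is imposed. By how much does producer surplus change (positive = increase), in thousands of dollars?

Rearranging supply gives qs = 8p - 64. Equilibrium: 278 - p = 8p - 64, so 342 = 9p and p* = 38, q* = 240.
The ceiling of 27 is below the equilibrium price 38, so it binds.
At p = 27: qd = 278 - 27 = 251 and qs = 8·27 - 64 = 152.
Producer surplus without the control is ½ · (38 - 8) · 240 = 3600.
With the ceiling, producers sell 152 units at 27, so PS = ½ · (27 - 8) · 152 = 1444.
Change in producer surplus = 1444 - 3600 = -2156.

-2156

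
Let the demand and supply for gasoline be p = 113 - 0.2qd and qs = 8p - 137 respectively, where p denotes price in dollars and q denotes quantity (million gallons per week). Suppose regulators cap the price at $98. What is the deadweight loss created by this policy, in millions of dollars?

0

Rearranging demand gives qd = 565 - 5p. Setting quantity demanded equal to quantity supplied, 565 - 5p = 8p - 137, gives p* = 54 and q* = 295.
Since 98 is above p* = 54, the ceiling does not bind and the free-market outcome prevails.
Since the control does not bind, no trades are prevented and deadweight loss is zero.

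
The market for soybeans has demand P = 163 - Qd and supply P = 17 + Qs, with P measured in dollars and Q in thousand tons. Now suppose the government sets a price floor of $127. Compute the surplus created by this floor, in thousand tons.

74

Rearranging demand gives Qd = 163 - P; rearranging supply gives Qs = P - 17. Equilibrium: 163 - P = P - 17, so 180 = 2P and P* = 90, Q* = 73.
Since 127 > 90, the floor is binding.
At P = 127: Qd = 163 - 127 = 36 and Qs = 127 - 17 = 110.
Surplus = Qs - Qd = 110 - 36 = 74.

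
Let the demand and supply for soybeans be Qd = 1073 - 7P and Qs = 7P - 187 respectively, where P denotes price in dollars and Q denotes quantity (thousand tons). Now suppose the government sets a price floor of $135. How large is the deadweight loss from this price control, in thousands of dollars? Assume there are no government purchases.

Equilibrium: 1073 - 7P = 7P - 187, so 1260 = 14P and P* = 90, Q* = 443.
Since 135 > 90, the floor is binding.
At P = 135: Qd = 1073 - 7·135 = 128 and Qs = 7·135 - 187 = 758.
Quantity traded falls to 128. At Q = 128 the demand price is (1073 - 128)/7 = 135 and the supply price is (187 + 128)/7 = 45.
Deadweight loss = ½ · (135 - 45) · (443 - 128) = ½ · 90 · 315 = 14175.

14175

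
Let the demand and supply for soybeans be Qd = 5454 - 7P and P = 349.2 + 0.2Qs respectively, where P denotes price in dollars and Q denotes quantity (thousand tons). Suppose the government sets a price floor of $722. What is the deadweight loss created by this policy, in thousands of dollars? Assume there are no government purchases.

125025.6

Rearranging supply gives Qs = 5P - 1746. Equilibrium: 5454 - 7P = 5P - 1746, so 7200 = 12P and P* = 600, Q* = 1254.
Since 722 > 600, the floor is binding.
At P = 722: Qd = 5454 - 7·722 = 400 and Qs = 5·722 - 1746 = 1864.
Quantity traded falls to 400. At Q = 400 the demand price is (5454 - 400)/7 = 722 and the supply price is (1746 + 400)/5 = 429.2.
Deadweight loss = ½ · (722 - 429.2) · (1254 - 400) = ½ · 292.8 · 854 = 125025.6.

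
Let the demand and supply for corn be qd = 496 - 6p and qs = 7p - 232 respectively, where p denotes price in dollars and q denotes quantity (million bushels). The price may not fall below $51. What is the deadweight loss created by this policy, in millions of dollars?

Setting quantity demanded equal to quantity supplied, 496 - 6p = 7p - 232, gives p* = 56 and q* = 160.
Since 51 is below p* = 56, the floor does not bind and the free-market outcome prevails.
Since the control does not bind, no trades are prevented and deadweight loss is zero.

0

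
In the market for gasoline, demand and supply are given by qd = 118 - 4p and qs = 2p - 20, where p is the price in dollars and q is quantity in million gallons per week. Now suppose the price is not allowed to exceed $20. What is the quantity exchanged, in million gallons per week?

Equilibrium: 118 - 4p = 2p - 20, so 138 = 6p and p* = 23, q* = 26.
The ceiling of 20 is below the equilibrium price 23, so it binds.
At p = 20: qd = 118 - 4·20 = 38 and qs = 2·20 - 20 = 20.
The quantity actually transacted is the short side, supply: 20.

20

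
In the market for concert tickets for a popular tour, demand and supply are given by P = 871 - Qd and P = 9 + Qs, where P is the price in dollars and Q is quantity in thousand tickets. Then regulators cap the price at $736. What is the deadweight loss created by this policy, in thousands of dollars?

Rearranging demand gives Qd = 871 - P; rearranging supply gives Qs = P - 9. Equilibrium: 871 - P = P - 9, so 880 = 2P and P* = 440, Q* = 431.
Since 736 is above P* = 440, the ceiling does not bind and the free-market outcome prevails.
Since the control does not bind, no trades are prevented and deadweight loss is zero.

0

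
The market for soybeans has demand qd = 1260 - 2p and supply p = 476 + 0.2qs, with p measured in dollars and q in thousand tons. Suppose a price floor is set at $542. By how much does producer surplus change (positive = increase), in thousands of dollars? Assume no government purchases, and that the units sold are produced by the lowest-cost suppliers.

Rearranging supply gives qs = 5p - 2380. Equilibrium: 1260 - 2p = 5p - 2380, so 3640 = 7p and p* = 520, q* = 220.
Because the floor (542) lies above the market-clearing price, it is binding.
At p = 542: qd = 1260 - 2·542 = 176 and qs = 5·542 - 2380 = 330.
Producer surplus without the control is ½ · (520 - 476) · 220 = 4840.
With the floor, 176 units are sold at 542. The supply price at q = 176 is 511.2, so PS = ½ · [(542 - 476) + (542 - 511.2)] · 176 = 8518.4.
Change in producer surplus = 8518.4 - 4840 = 3678.4.

3678.4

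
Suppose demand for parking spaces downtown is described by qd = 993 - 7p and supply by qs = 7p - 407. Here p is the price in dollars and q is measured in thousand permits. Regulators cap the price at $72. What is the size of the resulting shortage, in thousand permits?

Setting quantity demanded equal to quantity supplied, 993 - 7p = 7p - 407, gives p* = 100 and q* = 293.
Because the ceiling (72) lies below the market-clearing price, it is binding.
At p = 72: qd = 993 - 7·72 = 489 and qs = 7·72 - 407 = 97.
Shortage = qd - qs = 489 - 97 = 392.

392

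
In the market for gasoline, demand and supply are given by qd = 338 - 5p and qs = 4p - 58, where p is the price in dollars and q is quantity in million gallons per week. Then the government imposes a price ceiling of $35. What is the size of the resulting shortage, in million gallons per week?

81

In a free market, 338 - 5p = 4p - 58 gives the equilibrium p* = 44, q* = 118.
Because the ceiling (35) lies below the market-clearing price, it is binding.
At p = 35: qd = 338 - 5·35 = 163 and qs = 4·35 - 58 = 82.
Shortage = qd - qs = 163 - 82 = 81.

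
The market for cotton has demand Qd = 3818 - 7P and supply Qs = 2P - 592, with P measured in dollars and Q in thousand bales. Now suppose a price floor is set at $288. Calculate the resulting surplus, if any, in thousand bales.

Without the control the market clears where 3818 - 7P = 2P - 592, i.e. P* = 490 and Q* = 388.
The floor of 288 is below the equilibrium price 490, so it is not binding; the market clears at P* = 490, Q* = 388.
Since the control does not bind, there is no surplus.

0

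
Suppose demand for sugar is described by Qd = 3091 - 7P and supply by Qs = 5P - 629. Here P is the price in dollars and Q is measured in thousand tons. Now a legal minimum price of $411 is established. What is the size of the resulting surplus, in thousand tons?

Setting quantity demanded equal to quantity supplied, 3091 - 7P = 5P - 629, gives P* = 310 and Q* = 921.
The floor of 411 is above the equilibrium price 310, so it binds.
At P = 411: Qd = 3091 - 7·411 = 214 and Qs = 5·411 - 629 = 1426.
Surplus = Qs - Qd = 1426 - 214 = 1212.

1212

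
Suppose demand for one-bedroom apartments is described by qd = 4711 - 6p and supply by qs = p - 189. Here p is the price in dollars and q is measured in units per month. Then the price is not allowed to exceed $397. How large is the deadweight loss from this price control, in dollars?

Setting quantity demanded equal to quantity supplied, 4711 - 6p = p - 189, gives p* = 700 and q* = 511.
The ceiling of 397 is below the equilibrium price 700, so it binds.
At p = 397: qd = 4711 - 6·397 = 2329 and qs = 397 - 189 = 208.
Quantity traded falls to 208. At q = 208 the demand price is (4711 - 208)/6 = 750.5 and the supply price is 189 + 208 = 397.
Deadweight loss = ½ · (750.5 - 397) · (511 - 208) = ½ · 353.5 · 303 = 53555.25.

53555.25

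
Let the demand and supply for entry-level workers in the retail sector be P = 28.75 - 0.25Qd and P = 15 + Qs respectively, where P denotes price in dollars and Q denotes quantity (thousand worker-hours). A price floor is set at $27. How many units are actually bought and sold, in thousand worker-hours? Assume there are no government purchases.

7

Rearranging demand gives Qd = 115 - 4P; rearranging supply gives Qs = P - 15. Setting quantity demanded equal to quantity supplied, 115 - 4P = P - 15, gives P* = 26 and Q* = 11.
Since 27 > 26, the floor is binding.
At P = 27: Qd = 115 - 4·27 = 7 and Qs = 27 - 15 = 12.
The quantity actually transacted is the short side, demand: 7.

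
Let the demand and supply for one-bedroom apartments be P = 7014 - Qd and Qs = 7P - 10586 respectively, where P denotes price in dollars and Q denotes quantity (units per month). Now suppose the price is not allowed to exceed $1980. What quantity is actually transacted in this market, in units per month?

3274

Rearranging demand gives Qd = 7014 - P. Setting quantity demanded equal to quantity supplied, 7014 - P = 7P - 10586, gives P* = 2200 and Q* = 4814.
Because the ceiling (1980) lies below the market-clearing price, it is binding.
At P = 1980: Qd = 7014 - 1980 = 5034 and Qs = 7·1980 - 10586 = 3274.
The quantity actually transacted is the short side, supply: 3274.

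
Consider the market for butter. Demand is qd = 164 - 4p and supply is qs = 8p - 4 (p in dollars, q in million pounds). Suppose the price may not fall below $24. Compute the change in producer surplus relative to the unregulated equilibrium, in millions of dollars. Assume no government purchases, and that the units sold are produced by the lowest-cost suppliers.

Setting quantity demanded equal to quantity supplied, 164 - 4p = 8p - 4, gives p* = 14 and q* = 108.
The floor of 24 is above the equilibrium price 14, so it binds.
At p = 24: qd = 164 - 4·24 = 68 and qs = 8·24 - 4 = 188.
Producer surplus without the control is ½ · (14 - 0.5) · 108 = 729.
With the floor, 68 units are sold at 24. The supply price at q = 68 is 9, so PS = ½ · [(24 - 0.5) + (24 - 9)] · 68 = 1309.
Change in producer surplus = 1309 - 729 = 580.

580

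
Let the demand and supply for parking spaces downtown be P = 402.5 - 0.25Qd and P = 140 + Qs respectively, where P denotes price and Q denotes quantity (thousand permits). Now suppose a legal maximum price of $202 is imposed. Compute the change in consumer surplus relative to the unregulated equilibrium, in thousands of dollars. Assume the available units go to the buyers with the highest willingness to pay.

Rearranging demand gives Qd = 1610 - 4P; rearranging supply gives Qs = P - 140. Equilibrium: 1610 - 4P = P - 140, so 1750 = 5P and P* = 350, Q* = 210.
Since 202 < 350, the ceiling is binding.
At P = 202: Qd = 1610 - 4·202 = 802 and Qs = 202 - 140 = 62.
Consumer surplus without the control is ½ · (402.5 - 350) · 210 = 5512.5.
With the ceiling, 62 units are sold at 202 (assume they go to the highest-value buyers). The demand price at Q = 62 is 387, so CS = ½ · [(402.5 - 202) + (387 - 202)] · 62 = 11950.5.
Change in consumer surplus = 11950.5 - 5512.5 = 6438.

6438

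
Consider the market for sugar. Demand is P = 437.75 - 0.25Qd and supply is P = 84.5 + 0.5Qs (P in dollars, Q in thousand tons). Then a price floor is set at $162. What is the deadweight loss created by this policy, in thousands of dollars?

0

Rearranging demand gives Qd = 1751 - 4P; rearranging supply gives Qs = 2P - 169. Equilibrium: 1751 - 4P = 2P - 169, so 1920 = 6P and P* = 320, Q* = 471.
The floor of 162 is below the equilibrium price 320, so it is not binding; the market clears at P* = 320, Q* = 471.
Since the control does not bind, no trades are prevented and deadweight loss is zero.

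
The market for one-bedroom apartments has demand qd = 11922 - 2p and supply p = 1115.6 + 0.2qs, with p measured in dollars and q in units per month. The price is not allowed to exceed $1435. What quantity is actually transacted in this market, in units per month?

1597

Rearranging supply gives qs = 5p - 5578. Without the control the market clears where 11922 - 2p = 5p - 5578, i.e. p* = 2500 and q* = 6922.
Since 1435 < 2500, the ceiling is binding.
At p = 1435: qd = 11922 - 2·1435 = 9052 and qs = 5·1435 - 5578 = 1597.
The quantity actually transacted is the short side, supply: 1597.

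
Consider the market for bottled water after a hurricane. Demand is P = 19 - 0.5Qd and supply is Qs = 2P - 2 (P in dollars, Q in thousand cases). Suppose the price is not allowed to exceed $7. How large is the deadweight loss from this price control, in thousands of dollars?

Rearranging demand gives Qd = 38 - 2P. In a free market, 38 - 2P = 2P - 2 gives the equilibrium P* = 10, Q* = 18.
Because the ceiling (7) lies below the market-clearing price, it is binding.
At P = 7: Qd = 38 - 2·7 = 24 and Qs = 2·7 - 2 = 12.
Quantity traded falls to 12. At Q = 12 the demand price is (38 - 12)/2 = 13 and the supply price is (2 + 12)/2 = 7.
Deadweight loss = ½ · (13 - 7) · (18 - 12) = ½ · 6 · 6 = 18.

18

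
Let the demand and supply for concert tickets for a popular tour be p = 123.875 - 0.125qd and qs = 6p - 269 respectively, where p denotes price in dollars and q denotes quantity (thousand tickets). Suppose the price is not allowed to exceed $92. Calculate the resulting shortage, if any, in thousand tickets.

0

Rearranging demand gives qd = 991 - 8p. Without the control the market clears where 991 - 8p = 6p - 269, i.e. p* = 90 and q* = 271.
The ceiling of 92 is above the equilibrium price 90, so it is not binding; the market clears at p* = 90, q* = 271.
Since the control does not bind, there is no shortage.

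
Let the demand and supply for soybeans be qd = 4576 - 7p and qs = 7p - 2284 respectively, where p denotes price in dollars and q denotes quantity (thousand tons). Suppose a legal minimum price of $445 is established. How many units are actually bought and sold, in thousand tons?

1146

Setting quantity demanded equal to quantity supplied, 4576 - 7p = 7p - 2284, gives p* = 490 and q* = 1146.
The floor of 445 is below the equilibrium price 490, so it is not binding; the market clears at p* = 490, q* = 1146.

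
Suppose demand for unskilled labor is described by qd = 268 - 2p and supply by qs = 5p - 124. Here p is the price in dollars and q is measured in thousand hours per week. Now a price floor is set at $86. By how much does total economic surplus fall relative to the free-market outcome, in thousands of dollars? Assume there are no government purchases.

Setting quantity demanded equal to quantity supplied, 268 - 2p = 5p - 124, gives p* = 56 and q* = 156.
Since 86 > 56, the floor is binding.
At p = 86: qd = 268 - 2·86 = 96 and qs = 5·86 - 124 = 306.
Quantity traded falls to 96. At q = 96 the demand price is (268 - 96)/2 = 86 and the supply price is (124 + 96)/5 = 44.
Deadweight loss = ½ · (86 - 44) · (156 - 96) = ½ · 42 · 60 = 1260.

1260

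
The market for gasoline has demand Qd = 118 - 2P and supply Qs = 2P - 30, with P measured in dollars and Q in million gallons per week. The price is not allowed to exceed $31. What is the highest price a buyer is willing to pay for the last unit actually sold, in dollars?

43

Without the control the market clears where 118 - 2P = 2P - 30, i.e. P* = 37 and Q* = 44.
The ceiling of 31 is below the equilibrium price 37, so it binds.
At P = 31: Qd = 118 - 2·31 = 56 and Qs = 2·31 - 30 = 32.
Only 32 units reach the market. On the demand curve, the marginal buyer's willingness to pay at Q = 32 is (118 - 32)/2 = 43.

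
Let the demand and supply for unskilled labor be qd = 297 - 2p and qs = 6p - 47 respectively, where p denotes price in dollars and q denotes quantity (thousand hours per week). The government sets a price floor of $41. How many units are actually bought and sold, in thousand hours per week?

211

Equilibrium: 297 - 2p = 6p - 47, so 344 = 8p and p* = 43, q* = 211.
Since 41 is below p* = 43, the floor does not bind and the free-market outcome prevails.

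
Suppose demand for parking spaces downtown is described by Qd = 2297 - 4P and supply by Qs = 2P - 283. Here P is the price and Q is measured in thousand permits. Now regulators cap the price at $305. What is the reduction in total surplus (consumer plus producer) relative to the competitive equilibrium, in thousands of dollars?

23437.5

Without the control the market clears where 2297 - 4P = 2P - 283, i.e. P* = 430 and Q* = 577.
Since 305 < 430, the ceiling is binding.
At P = 305: Qd = 2297 - 4·305 = 1077 and Qs = 2·305 - 283 = 327.
Quantity traded falls to 327. At Q = 327 the demand price is (2297 - 327)/4 = 492.5 and the supply price is (283 + 327)/2 = 305.
Deadweight loss = ½ · (492.5 - 305) · (577 - 327) = ½ · 187.5 · 250 = 23437.5.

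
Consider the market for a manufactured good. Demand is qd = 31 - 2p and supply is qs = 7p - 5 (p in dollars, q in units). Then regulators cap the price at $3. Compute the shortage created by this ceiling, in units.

In a free market, 31 - 2p = 7p - 5 gives the equilibrium p* = 4, q* = 23.
The ceiling of 3 is below the equilibrium price 4, so it binds.
At p = 3: qd = 31 - 2·3 = 25 and qs = 7·3 - 5 = 16.
Shortage = qd - qs = 25 - 16 = 9.

9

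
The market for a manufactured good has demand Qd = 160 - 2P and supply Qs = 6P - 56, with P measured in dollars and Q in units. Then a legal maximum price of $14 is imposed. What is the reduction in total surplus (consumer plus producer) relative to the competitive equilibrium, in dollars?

Equilibrium: 160 - 2P = 6P - 56, so 216 = 8P and P* = 27, Q* = 106.
Because the ceiling (14) lies below the market-clearing price, it is binding.
At P = 14: Qd = 160 - 2·14 = 132 and Qs = 6·14 - 56 = 28.
Quantity traded falls to 28. At Q = 28 the demand price is (160 - 28)/2 = 66 and the supply price is (56 + 28)/6 = 14.
Deadweight loss = ½ · (66 - 14) · (106 - 28) = ½ · 52 · 78 = 2028.

2028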